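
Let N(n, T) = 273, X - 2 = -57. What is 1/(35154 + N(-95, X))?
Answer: 1/35427 ≈ 2.8227e-5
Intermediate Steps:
X = -55 (X = 2 - 57 = -55)
1/(35154 + N(-95, X)) = 1/(35154 + 273) = 1/35427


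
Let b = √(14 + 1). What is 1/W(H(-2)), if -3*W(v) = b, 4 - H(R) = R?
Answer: -√15/5 ≈ -0.77460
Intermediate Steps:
b = √15 ≈ 3.8730
H(R) = 4 - R
W(v) = -√15/3
1/W(H(-2)) = 1/(-√15/3) = -√15/5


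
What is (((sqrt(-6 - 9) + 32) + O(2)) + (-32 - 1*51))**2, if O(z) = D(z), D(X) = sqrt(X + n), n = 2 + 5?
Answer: (-48 + I*sqrt(15))**2 ≈ 2289.0 - 371.81*I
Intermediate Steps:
n = 7
D(X) = sqrt(7 + X) (D(X) = sqrt(X + 7) = sqrt(7 + X))
O(z) = sqrt(7 + z)
(((sqrt(-6 - 9) + 32) + O(2)) + (-32 - 1*51))**2 = (((sqrt(-6 - 9) + 32) + sqrt(7 + 2)) + (-32 - 1*51))**2 = (((sqrt(-15) + 32) + sqrt(9)) + (-32 - 51))**2 = (((I*sqrt(15) + 32) + 3) - 83)**2 = (((32 + I*sqrt(15)) + 3) - 83)**2 = ((35 + I*sqrt(15)) - 83)**2 = (-48 + I*sqrt(15))**2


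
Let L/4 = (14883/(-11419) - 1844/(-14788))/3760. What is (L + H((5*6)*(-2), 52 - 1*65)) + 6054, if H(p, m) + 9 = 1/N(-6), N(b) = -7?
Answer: 419787379145959/69445390735 ≈ 6044.9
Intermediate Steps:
L = -12439573/9920770105 (L = 4*((14883/(-11419) - 1844/(-14788))/3760) = 4*((14883*(-1/11419) - 1844*(-1/14788))*(1/3760)) = 4*((-14883/11419 + 461/3697)*(1/3760)) = 4*(-49758292/42216043*1/3760) = 4*(-12439573/39683080420) = -12439573/9920770105 ≈ -0.0012539)
H(p, m) = -64/7 (H(p, m) = -9 + 1/(-7) = -9 - 1/7 = -64/7)
(L + H((5*6)*(-2), 52 - 1*65)) + 6054 = (-12439573/9920770105 - 64/7) + 6054 = -635016363731/69445390735 + 6054 = 419787379145959/69445390735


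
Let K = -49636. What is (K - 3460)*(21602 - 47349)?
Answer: 1367062712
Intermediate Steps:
(K - 3460)*(21602 - 47349) = (-49636 - 3460)*(21602 - 47349) = -53096*(-25747) = 1367062712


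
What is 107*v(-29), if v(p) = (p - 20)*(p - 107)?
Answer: 713048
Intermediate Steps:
v(p) = (-107 + p)*(-20 + p) (v(p) = (-20 + p)*(-107 + p) = (-107 + p)*(-20 + p))
107*v(-29) = 107*(2140 + (-29)² - 127*(-29)) = 107*(2140 + 841 + 3683) = 107*6664 = 713048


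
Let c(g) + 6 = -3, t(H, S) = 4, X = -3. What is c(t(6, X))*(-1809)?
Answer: 16281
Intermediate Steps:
c(g) = -9 (c(g) = -6 - 3 = -9)
c(t(6, X))*(-1809) = -9*(-1809) = 16281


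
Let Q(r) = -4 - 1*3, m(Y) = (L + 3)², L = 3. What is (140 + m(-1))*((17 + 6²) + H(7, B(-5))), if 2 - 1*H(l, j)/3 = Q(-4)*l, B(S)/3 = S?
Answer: 36256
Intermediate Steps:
B(S) = 3*S
m(Y) = 36 (m(Y) = (3 + 3)² = 6² = 36)
Q(r) = -7 (Q(r) = -4 - 3 = -7)
H(l, j) = 6 + 21*l (H(l, j) = 6 - (-21)*l = 6 + 21*l)
(140 + m(-1))*((17 + 6²) + H(7, B(-5))) = (140 + 36)*((17 + 6²) + (6 + 21*7)) = 176*((17 + 36) + (6 + 147)) = 176*(53 + 153) = 176*206 = 36256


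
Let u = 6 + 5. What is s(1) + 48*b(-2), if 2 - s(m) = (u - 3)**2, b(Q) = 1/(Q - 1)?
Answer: -78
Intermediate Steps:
u = 11
b(Q) = 1/(-1 + Q)
s(m) = -62 (s(m) = 2 - (11 - 3)**2 = 2 - 1*8**2 = 2 - 1*64 = 2 - 64 = -62)
s(1) + 48*b(-2) = -62 + 48/(-1 - 2) = -62 + 48/(-3) = -62 + 48*(-1/3) = -62 - 16 = -78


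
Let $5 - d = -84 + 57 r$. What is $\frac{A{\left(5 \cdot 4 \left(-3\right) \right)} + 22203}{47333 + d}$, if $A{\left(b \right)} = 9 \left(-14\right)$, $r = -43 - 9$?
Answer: $\frac{22077}{50386} \approx 0.43816$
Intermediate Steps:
$r = -52$
$A{\left(b \right)} = -126$
$d = 3053$ ($d = 5 - \left(-84 + 57 \left(-52\right)\right) = 5 - \left(-84 - 2964\right) = 5 - -3048 = 5 + 3048 = 3053$)
$\frac{A{\left(5 \cdot 4 \left(-3\right) \right)} + 22203}{47333 + d} = \frac{-126 + 22203}{47333 + 3053} = \frac{22077}{50386}$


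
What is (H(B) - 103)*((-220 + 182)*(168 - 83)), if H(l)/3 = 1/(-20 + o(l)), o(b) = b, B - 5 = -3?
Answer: 999685/3 ≈ 3.3323e+5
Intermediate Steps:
B = 2 (B = 5 - 3 = 2)
H(l) = 3/(-20 + l)
(H(B) - 103)*((-220 + 182)*(168 - 83)) = (3/(-20 + 2) - 103)*((-220 + 182)*(168 - 83)) = (3/(-18) - 103)*(-38*85) = (3*(-1/18) - 103)*(-3230) = (-⅙ - 103)*(-3230) = -619/6*(-3230) = 999685/3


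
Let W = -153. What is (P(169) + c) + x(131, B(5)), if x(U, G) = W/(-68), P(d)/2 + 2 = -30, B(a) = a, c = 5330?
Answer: 21073/4 ≈ 5268.3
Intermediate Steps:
P(d) = -64 (P(d) = -4 + 2*(-30) = -4 - 60 = -64)
x(U, G) = 9/4 (x(U, G) = -153/(-68) = -153*(-1/68) = 9/4)
(P(169) + c) + x(131, B(5)) = (-64 + 5330) + 9/4 = 5266 + 9/4 = 21073/4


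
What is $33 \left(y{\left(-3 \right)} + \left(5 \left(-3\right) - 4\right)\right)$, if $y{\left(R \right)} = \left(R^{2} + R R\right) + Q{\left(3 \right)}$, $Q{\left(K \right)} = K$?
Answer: $66$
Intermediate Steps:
$y{\left(R \right)} = 3 + 2 R^{2}$ ($y{\left(R \right)} = \left(R^{2} + R R\right) + 3 = \left(R^{2} + R^{2}\right) + 3 = 2 R^{2} + 3 = 3 + 2 R^{2}$)
$33 \left(y{\left(-3 \right)} + \left(5 \left(-3\right) - 4\right)\right) = 33 \left(\left(3 + 2 \left(-3\right)^{2}\right) + \left(5 \left(-3\right) - 4\right)\right) = 33 \left(\left(3 + 2 \cdot 9\right) - 19\right) = 33 \left(\left(3 + 18\right) - 19\right) = 33 \left(21 - 19\right) = 33 \cdot 2 = 66$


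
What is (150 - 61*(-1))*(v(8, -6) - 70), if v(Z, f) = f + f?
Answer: -17302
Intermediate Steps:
v(Z, f) = 2*f
(150 - 61*(-1))*(v(8, -6) - 70) = (150 - 61*(-1))*(2*(-6) - 70) = (150 + 61)*(-12 - 70) = 211*(-82) = -17302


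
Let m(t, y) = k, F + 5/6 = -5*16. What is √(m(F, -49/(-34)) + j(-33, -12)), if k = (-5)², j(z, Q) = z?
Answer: 2*I*√2 ≈ 2.8284*I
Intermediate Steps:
F = -485/6 (F = -⅚ - 5*16 = -⅚ - 80 = -485/6 ≈ -80.833)
k = 25
m(t, y) = 25
√(m(F, -49/(-34)) + j(-33, -12)) = √(25 - 33) = √(-8) = 2*I*√2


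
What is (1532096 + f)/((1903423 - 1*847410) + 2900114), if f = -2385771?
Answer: -853675/3956127 ≈ -0.21579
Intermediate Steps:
(1532096 + f)/((1903423 - 1*847410) + 2900114) = (1532096 - 2385771)/((1903423 - 1*847410) + 2900114) = -853675/((1903423 - 847410) + 2900114) = -853675/(1056013 + 2900114) = -853675/3956127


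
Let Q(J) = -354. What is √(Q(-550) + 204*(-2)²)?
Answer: √462 ≈ 21.494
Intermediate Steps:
√(Q(-550) + 204*(-2)²) = √(-354 + 204*(-2)²) = √(-354 + 204*4) = √(-354 + 816) = √462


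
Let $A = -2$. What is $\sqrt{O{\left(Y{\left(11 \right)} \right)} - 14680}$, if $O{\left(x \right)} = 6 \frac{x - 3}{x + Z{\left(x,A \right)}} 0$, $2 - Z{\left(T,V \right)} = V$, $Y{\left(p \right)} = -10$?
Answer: $2 i \sqrt{3670} \approx 121.16 i$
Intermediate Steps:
$Z{\left(T,V \right)} = 2 - V$
$O{\left(x \right)} = 0$ ($O{\left(x \right)} = 6 \frac{x - 3}{x + \left(2 - -2\right)} 0 = 6 \frac{-3 + x}{x + \left(2 + 2\right)} 0 = 6 \frac{-3 + x}{x + 4} \cdot 0 = 6 \frac{-3 + x}{4 + x} 0 = \frac{6 \left(-3 + x\right)}{4 + x} 0 = 0$)
$\sqrt{O{\left(Y{\left(11 \right)} \right)} - 14680} = \sqrt{0 - 14680} = \sqrt{-14680} = 2 i \sqrt{3670}$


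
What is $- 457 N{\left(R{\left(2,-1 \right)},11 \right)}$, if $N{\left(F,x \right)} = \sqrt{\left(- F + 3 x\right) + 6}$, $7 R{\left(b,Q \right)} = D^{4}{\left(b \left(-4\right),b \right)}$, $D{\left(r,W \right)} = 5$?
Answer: $- \frac{1828 i \sqrt{154}}{7} \approx - 3240.7 i$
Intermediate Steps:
$R{\left(b,Q \right)} = \frac{625}{7}$ ($R{\left(b,Q \right)} = \frac{5^{4}}{7} = \frac{1}{7} \cdot 625 = \frac{625}{7}$)
$N{\left(F,x \right)} = \sqrt{6 - F + 3 x}$
$- 457 N{\left(R{\left(2,-1 \right)},11 \right)} = - 457 \sqrt{6 - \frac{625}{7} + 3 \cdot 11} = - 457 \sqrt{6 - \frac{625}{7} + 33} = - 457 \sqrt{- \frac{352}{7}} = - 457 \frac{4 i \sqrt{154}}{7} = - \frac{1828 i \sqrt{154}}{7}$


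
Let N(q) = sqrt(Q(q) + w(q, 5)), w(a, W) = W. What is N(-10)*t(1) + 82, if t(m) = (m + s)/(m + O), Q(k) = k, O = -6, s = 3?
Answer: 82 - 4*I*sqrt(5)/5 ≈ 82.0 - 1.7889*I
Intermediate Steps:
t(m) = (3 + m)/(-6 + m) (t(m) = (m + 3)/(m - 6) = (3 + m)/(-6 + m))
N(q) = sqrt(5 + q) (N(q) = sqrt(q + 5) = sqrt(5 + q))
N(-10)*t(1) + 82 = sqrt(5 - 10)*((3 + 1)/(-6 + 1)) + 82 = sqrt(-5)*(4/(-5)) + 82 = (I*sqrt(5))*(-1/5*4) + 82 = (I*sqrt(5))*(-4/5) + 82 = -4*I*sqrt(5)/5 + 82 = 82 - 4*I*sqrt(5)/5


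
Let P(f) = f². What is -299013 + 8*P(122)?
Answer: -179941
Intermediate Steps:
-299013 + 8*P(122) = -299013 + 8*122² = -299013 + 8*14884 = -299013 + 119072 = -179941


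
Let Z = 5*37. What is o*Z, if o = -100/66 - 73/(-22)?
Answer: 22015/66 ≈ 333.56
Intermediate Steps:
Z = 185
o = 119/66 (o = -100*1/66 - 73*(-1/22) = -50/33 + 73/22 = 119/66 ≈ 1.8030)
o*Z = (119/66)*185 = 22015/66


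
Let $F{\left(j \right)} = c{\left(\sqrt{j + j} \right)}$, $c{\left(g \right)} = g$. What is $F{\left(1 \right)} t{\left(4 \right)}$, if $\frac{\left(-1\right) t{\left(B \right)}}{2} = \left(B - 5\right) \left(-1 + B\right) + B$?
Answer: $- 2 \sqrt{2} \approx -2.8284$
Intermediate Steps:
$t{\left(B \right)} = - 2 B - 2 \left(-1 + B\right) \left(-5 + B\right)$ ($t{\left(B \right)} = - 2 \left(\left(B - 5\right) \left(-1 + B\right) + B\right) = - 2 \left(\left(-5 + B\right) \left(-1 + B\right) + B\right) = - 2 \left(\left(-1 + B\right) \left(-5 + B\right) + B\right) = - 2 \left(B + \left(-1 + B\right) \left(-5 + B\right)\right) = - 2 B - 2 \left(-1 + B\right) \left(-5 + B\right)$)
$F{\left(j \right)} = \sqrt{2} \sqrt{j}$ ($F{\left(j \right)} = \sqrt{j + j} = \sqrt{2 j} = \sqrt{2} \sqrt{j}$)
$F{\left(1 \right)} t{\left(4 \right)} = \sqrt{2} \sqrt{1} \left(-10 - 2 \cdot 4^{2} + 10 \cdot 4\right) = \sqrt{2} \cdot 1 \left(-10 - 32 + 40\right) = \sqrt{2} \left(-10 - 32 + 40\right) = \sqrt{2} \left(-2\right) = - 2 \sqrt{2}$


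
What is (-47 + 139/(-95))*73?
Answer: -336092/95 ≈ -3537.8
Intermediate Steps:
(-47 + 139/(-95))*73 = (-47 + 139*(-1/95))*73 = (-47 - 139/95)*73 = -4604/95*73 = -336092/95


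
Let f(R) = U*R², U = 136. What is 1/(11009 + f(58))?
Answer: 1/468513 ≈ 2.1344e-6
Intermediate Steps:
f(R) = 136*R²
1/(11009 + f(58)) = 1/(11009 + 136*58²) = 1/(11009 + 136*3364) = 1/(11009 + 457504) = 1/468513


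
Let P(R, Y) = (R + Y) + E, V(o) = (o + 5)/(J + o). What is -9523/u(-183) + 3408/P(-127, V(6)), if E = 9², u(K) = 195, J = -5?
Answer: -199573/1365 ≈ -146.21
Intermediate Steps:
E = 81
V(o) = (5 + o)/(-5 + o) (V(o) = (o + 5)/(-5 + o) = (5 + o)/(-5 + o))
P(R, Y) = 81 + R + Y (P(R, Y) = (R + Y) + 81 = 81 + R + Y)
-9523/u(-183) + 3408/P(-127, V(6)) = -9523/195 + 3408/(81 - 127 + (5 + 6)/(-5 + 6)) = -9523*1/195 + 3408/(81 - 127 + 11/1) = -9523/195 + 3408/(81 - 127 + 1*11) = -9523/195 + 3408/(81 - 127 + 11) = -9523/195 + 3408/(-35) = -9523/195 + 3408*(-1/35) = -9523/195 - 3408/35 = -199573/1365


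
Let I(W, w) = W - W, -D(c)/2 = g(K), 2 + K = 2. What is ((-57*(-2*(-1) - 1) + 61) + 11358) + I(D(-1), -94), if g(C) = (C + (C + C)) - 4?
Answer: 11362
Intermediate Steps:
K = 0 (K = -2 + 2 = 0)
g(C) = -4 + 3*C (g(C) = (C + 2*C) - 4 = 3*C - 4 = -4 + 3*C)
D(c) = 8 (D(c) = -2*(-4 + 3*0) = -2*(-4 + 0) = -2*(-4) = 8)
I(W, w) = 0
((-57*(-2*(-1) - 1) + 61) + 11358) + I(D(-1), -94) = ((-57*(-2*(-1) - 1) + 61) + 11358) + 0 = ((-57*(2 - 1) + 61) + 11358) + 0 = ((-57*1 + 61) + 11358) + 0 = ((-57 + 61) + 11358) + 0 = (4 + 11358) + 0 = 11362 + 0 = 11362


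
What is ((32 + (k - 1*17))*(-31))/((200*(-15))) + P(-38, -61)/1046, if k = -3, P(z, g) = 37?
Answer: 10419/65375 ≈ 0.15937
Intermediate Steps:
((32 + (k - 1*17))*(-31))/((200*(-15))) + P(-38, -61)/1046 = ((32 + (-3 - 1*17))*(-31))/((200*(-15))) + 37/1046 = ((32 + (-3 - 17))*(-31))/(-3000) + 37*(1/1046) = ((32 - 20)*(-31))*(-1/3000) + 37/1046 = (12*(-31))*(-1/3000) + 37/1046 = -372*(-1/3000) + 37/1046 = 31/250 + 37/1046 = 10419/65375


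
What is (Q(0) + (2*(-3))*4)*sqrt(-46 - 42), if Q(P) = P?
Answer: -48*I*sqrt(22) ≈ -225.14*I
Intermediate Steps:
(Q(0) + (2*(-3))*4)*sqrt(-46 - 42) = (0 + (2*(-3))*4)*sqrt(-46 - 42) = (0 - 6*4)*sqrt(-88) = (0 - 24)*(2*I*sqrt(22)) = -48*I*sqrt(22)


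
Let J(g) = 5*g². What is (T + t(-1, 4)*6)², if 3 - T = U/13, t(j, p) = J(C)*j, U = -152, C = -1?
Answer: 39601/169 ≈ 234.33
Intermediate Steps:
t(j, p) = 5*j (t(j, p) = (5*(-1)²)*j = (5*1)*j = 5*j)
T = 191/13 (T = 3 - (-152)/13 = 3 - 1*(-152/13) = 3 + 152/13 = 191/13 ≈ 14.692)
(T + t(-1, 4)*6)² = (191/13 + (5*(-1))*6)² = (191/13 - 5*6)² = (191/13 - 30)² = (-199/13)² = 39601/169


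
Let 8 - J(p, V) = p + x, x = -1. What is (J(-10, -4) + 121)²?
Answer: 19600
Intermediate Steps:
J(p, V) = 9 - p (J(p, V) = 8 - (p - 1) = 8 - (-1 + p) = 8 + (1 - p) = 9 - p)
(J(-10, -4) + 121)² = ((9 - 1*(-10)) + 121)² = ((9 + 10) + 121)² = (19 + 121)² = 140² = 19600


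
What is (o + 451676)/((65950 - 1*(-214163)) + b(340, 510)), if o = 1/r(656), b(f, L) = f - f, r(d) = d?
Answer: 296299457/183754128 ≈ 1.6125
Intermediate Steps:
b(f, L) = 0
o = 1/656 ≈ 0.0015244
(o + 451676)/((65950 - 1*(-214163)) + b(340, 510)) = (1/656 + 451676)/((65950 - 1*(-214163)) + 0) = 296299457/(656*((65950 + 214163) + 0)) = 296299457/(656*(280113 + 0)) = (296299457/656)/280113 = (296299457/656)*(1/280113) = 296299457/183754128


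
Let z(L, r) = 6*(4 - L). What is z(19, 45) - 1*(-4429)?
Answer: 4339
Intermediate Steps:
z(L, r) = 24 - 6*L
z(19, 45) - 1*(-4429) = (24 - 6*19) - 1*(-4429) = (24 - 114) + 4429 = -90 + 4429 = 4339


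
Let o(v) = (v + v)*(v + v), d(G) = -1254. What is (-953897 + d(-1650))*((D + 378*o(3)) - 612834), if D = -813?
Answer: 573127850889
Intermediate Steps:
o(v) = 4*v² (o(v) = (2*v)*(2*v) = 4*v²)
(-953897 + d(-1650))*((D + 378*o(3)) - 612834) = (-953897 - 1254)*((-813 + 378*(4*3²)) - 612834) = -955151*((-813 + 378*(4*9)) - 612834) = -955151*((-813 + 378*36) - 612834) = -955151*((-813 + 13608) - 612834) = -955151*(12795 - 612834) = -955151*(-600039) = 573127850889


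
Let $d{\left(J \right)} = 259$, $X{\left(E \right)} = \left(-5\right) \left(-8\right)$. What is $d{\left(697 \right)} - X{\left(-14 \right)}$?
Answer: $219$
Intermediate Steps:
$X{\left(E \right)} = 40$
$d{\left(697 \right)} - X{\left(-14 \right)} = 259 - 40 = 219$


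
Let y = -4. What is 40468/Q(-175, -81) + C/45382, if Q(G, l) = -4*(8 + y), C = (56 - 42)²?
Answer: -229564455/90764 ≈ -2529.2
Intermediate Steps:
C = 196 (C = 14² = 196)
Q(G, l) = -16 (Q(G, l) = -4*(8 - 4) = -4*4 = -16)
40468/Q(-175, -81) + C/45382 = 40468/(-16) + 196/45382 = 40468*(-1/16) + 196*(1/45382) = -10117/4 + 98/22691 = -229564455/90764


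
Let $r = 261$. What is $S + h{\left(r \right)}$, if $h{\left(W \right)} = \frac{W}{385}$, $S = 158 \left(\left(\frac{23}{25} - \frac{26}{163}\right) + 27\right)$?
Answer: $\frac{1376479299}{313775} \approx 4386.8$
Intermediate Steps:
$S = \frac{17873592}{4075}$ ($S = 158 \left(\left(23 \cdot \frac{1}{25} - \frac{26}{163}\right) + 27\right) = 158 \left(\left(\frac{23}{25} - \frac{26}{163}\right) + 27\right) = 158 \left(\frac{3099}{4075} + 27\right) = 158 \cdot \frac{113124}{4075} = \frac{17873592}{4075} \approx 4386.2$)
$h{\left(W \right)} = \frac{W}{385}$ ($h{\left(W \right)} = W \frac{1}{385} = \frac{W}{385}$)
$S + h{\left(r \right)} = \frac{17873592}{4075} + \frac{1}{385} \cdot 261 = \frac{17873592}{4075} + \frac{261}{385} = \frac{1376479299}{313775}$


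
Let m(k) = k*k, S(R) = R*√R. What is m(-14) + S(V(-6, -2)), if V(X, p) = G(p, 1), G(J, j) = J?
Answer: 196 - 2*I*√2 ≈ 196.0 - 2.8284*I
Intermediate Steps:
V(X, p) = p
S(R) = R^(3/2)
m(k) = k²
m(-14) + S(V(-6, -2)) = (-14)² + (-2)^(3/2) = 196 - 2*I*√2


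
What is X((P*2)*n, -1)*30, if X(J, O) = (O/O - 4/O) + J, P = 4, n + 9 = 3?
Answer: -1290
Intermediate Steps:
n = -6 (n = -9 + 3 = -6)
X(J, O) = 1 + J - 4/O (X(J, O) = (1 - 4/O) + J = 1 + J - 4/O)
X((P*2)*n, -1)*30 = (1 + (4*2)*(-6) - 4/(-1))*30 = (1 + 8*(-6) - 4*(-1))*30 = (1 - 48 + 4)*30 = -43*30 = -1290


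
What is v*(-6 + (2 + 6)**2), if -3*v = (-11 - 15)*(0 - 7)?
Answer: -10556/3 ≈ -3518.7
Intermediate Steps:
v = -182/3 (v = -(-11 - 15)*(0 - 7)/3 = -(-26)*(-7)/3 = -1/3*182 = -182/3 ≈ -60.667)
v*(-6 + (2 + 6)**2) = -182*(-6 + (2 + 6)**2)/3 = -182*(-6 + 8**2)/3 = -182*(-6 + 64)/3 = -182/3*58 = -10556/3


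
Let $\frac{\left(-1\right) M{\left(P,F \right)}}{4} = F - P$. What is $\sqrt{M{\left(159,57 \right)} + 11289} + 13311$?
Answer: $13311 + \sqrt{11697} \approx 13419.0$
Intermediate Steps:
$M{\left(P,F \right)} = - 4 F + 4 P$ ($M{\left(P,F \right)} = - 4 \left(F - P\right) = - 4 F + 4 P$)
$\sqrt{M{\left(159,57 \right)} + 11289} + 13311 = \sqrt{\left(\left(-4\right) 57 + 4 \cdot 159\right) + 11289} + 13311 = \sqrt{\left(-228 + 636\right) + 11289} + 13311 = \sqrt{408 + 11289} + 13311 = \sqrt{11697} + 13311 = 13311 + \sqrt{11697}$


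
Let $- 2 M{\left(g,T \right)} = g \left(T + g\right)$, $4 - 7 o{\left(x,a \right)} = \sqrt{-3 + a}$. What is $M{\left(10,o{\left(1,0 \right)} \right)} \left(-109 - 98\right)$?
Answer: $\frac{76590}{7} - \frac{1035 i \sqrt{3}}{7} \approx 10941.0 - 256.1 i$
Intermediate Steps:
$o{\left(x,a \right)} = \frac{4}{7} - \frac{\sqrt{-3 + a}}{7}$
$M{\left(g,T \right)} = - \frac{g \left(T + g\right)}{2}$
$M{\left(10,o{\left(1,0 \right)} \right)} \left(-109 - 98\right) = \left(- \frac{1}{2}\right) 10 \left(\left(\frac{4}{7} - \frac{\sqrt{-3 + 0}}{7}\right) + 10\right) \left(-109 - 98\right) = \left(- \frac{1}{2}\right) 10 \left(\left(\frac{4}{7} - \frac{\sqrt{-3}}{7}\right) + 10\right) \left(-207\right) = \left(- \frac{1}{2}\right) 10 \left(\left(\frac{4}{7} - \frac{i \sqrt{3}}{7}\right) + 10\right) \left(-207\right) = \left(- \frac{1}{2}\right) 10 \left(\frac{74}{7} - \frac{i \sqrt{3}}{7}\right) \left(-207\right) = \left(- \frac{370}{7} + \frac{5 i \sqrt{3}}{7}\right) \left(-207\right) = \frac{76590}{7} - \frac{1035 i \sqrt{3}}{7}$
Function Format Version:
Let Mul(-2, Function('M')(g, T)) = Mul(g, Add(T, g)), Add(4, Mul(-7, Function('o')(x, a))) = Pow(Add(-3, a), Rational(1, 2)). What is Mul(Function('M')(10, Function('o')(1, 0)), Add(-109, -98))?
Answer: Add(Rational(76590, 7), Mul(Rational(-1035, 7), I, Pow(3, Rational(1, 2)))) ≈ Add(10941., Mul(-256.10, I))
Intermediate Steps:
Function('o')(x, a) = Add(Rational(4, 7), Mul(Rational(-1, 7), Pow(Add(-3, a), Rational(1, 2))))
Function('M')(g, T) = Mul(Rational(-1, 2), g, Add(T, g)) (Function('M')(g, T) = Mul(Rational(-1, 2), Mul(g, Add(T, g))) = Mul(Rational(-1, 2), g, Add(T, g)))
Mul(Function('M')(10, Function('o')(1, 0)), Add(-109, -98)) = Mul(Mul(Rational(-1, 2), 10, Add(Add(Rational(4, 7), Mul(Rational(-1, 7), Pow(Add(-3, 0), Rational(1, 2)))), 10)), Add(-109, -98)) = Mul(Mul(Rational(-1, 2), 10, Add(Add(Rational(4, 7), Mul(Rational(-1, 7), Pow(-3, Rational(1, 2)))), 10)), -207) = Mul(Mul(Rational(-1, 2), 10, Add(Add(Rational(4, 7), Mul(Rational(-1, 7), Mul(I, Pow(3, Rational(1, 2))))), 10)), -207) = Mul(Mul(Rational(-1, 2), 10, Add(Add(Rational(4, 7), Mul(Rational(-1, 7), I, Pow(3, Rational(1, 2)))), 10)), -207) = Mul(Mul(Rational(-1, 2), 10, Add(Rational(74, 7), Mul(Rational(-1, 7), I, Pow(3, Rational(1, 2))))), -207) = Mul(Add(Rational(-370, 7), Mul(Rational(5, 7), I, Pow(3, Rational(1, 2)))), -207) = Add(Rational(76590, 7), Mul(Rational(-1035, 7), I, Pow(3, Rational(1, 2))))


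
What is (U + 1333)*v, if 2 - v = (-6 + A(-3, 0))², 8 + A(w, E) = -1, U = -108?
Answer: -273175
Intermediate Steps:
A(w, E) = -9 (A(w, E) = -8 - 1 = -9)
v = -223 (v = 2 - (-6 - 9)² = 2 - 1*(-15)² = 2 - 1*225 = 2 - 225 = -223)
(U + 1333)*v = (-108 + 1333)*(-223) = 1225*(-223) = -273175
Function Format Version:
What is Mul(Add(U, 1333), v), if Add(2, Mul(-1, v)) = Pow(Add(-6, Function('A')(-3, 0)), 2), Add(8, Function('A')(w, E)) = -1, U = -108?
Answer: -273175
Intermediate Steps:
Function('A')(w, E) = -9 (Function('A')(w, E) = Add(-8, -1) = -9)
v = -223 (v = Add(2, Mul(-1, Pow(Add(-6, -9), 2))) = Add(2, Mul(-1, Pow(-15, 2))) = Add(2, Mul(-1, 225)) = Add(2, -225) = -223)
Mul(Add(U, 1333), v) = Mul(Add(-108, 1333), -223) = Mul(1225, -223) = -273175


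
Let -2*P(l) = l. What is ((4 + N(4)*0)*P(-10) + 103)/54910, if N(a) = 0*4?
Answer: 123/54910 ≈ 0.0022400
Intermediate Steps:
N(a) = 0
P(l) = -l/2
((4 + N(4)*0)*P(-10) + 103)/54910 = ((4 + 0*0)*(-½*(-10)) + 103)/54910 = ((4 + 0)*5 + 103)*(1/54910) = (4*5 + 103)*(1/54910) = (20 + 103)*(1/54910) = 123*(1/54910) = 123/54910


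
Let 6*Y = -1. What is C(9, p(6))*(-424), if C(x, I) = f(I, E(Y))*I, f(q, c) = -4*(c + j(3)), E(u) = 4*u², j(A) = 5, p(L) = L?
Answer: 156032/3 ≈ 52011.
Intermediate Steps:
Y = -⅙ (Y = (⅙)*(-1) = -⅙ ≈ -0.16667)
f(q, c) = -20 - 4*c (f(q, c) = -4*(c + 5) = -4*(5 + c) = -20 - 4*c)
C(x, I) = -184*I/9 (C(x, I) = (-20 - 16*(-⅙)²)*I = (-20 - 16/36)*I = (-20 - 4*⅑)*I = (-20 - 4/9)*I = -184*I/9)
C(9, p(6))*(-424) = -184/9*6*(-424) = -368/3*(-424) = 156032/3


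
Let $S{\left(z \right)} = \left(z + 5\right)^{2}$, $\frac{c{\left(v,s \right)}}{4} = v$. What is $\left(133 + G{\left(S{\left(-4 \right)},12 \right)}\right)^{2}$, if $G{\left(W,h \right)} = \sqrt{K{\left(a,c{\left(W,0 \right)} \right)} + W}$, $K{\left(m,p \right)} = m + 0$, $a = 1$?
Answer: $\left(133 + \sqrt{2}\right)^{2} \approx 18067.0$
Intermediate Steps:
$c{\left(v,s \right)} = 4 v$
$K{\left(m,p \right)} = m$
$S{\left(z \right)} = \left(5 + z\right)^{2}$
$G{\left(W,h \right)} = \sqrt{1 + W}$
$\left(133 + G{\left(S{\left(-4 \right)},12 \right)}\right)^{2} = \left(133 + \sqrt{1 + \left(5 - 4\right)^{2}}\right)^{2} = \left(133 + \sqrt{1 + 1^{2}}\right)^{2} = \left(133 + \sqrt{1 + 1}\right)^{2} = \left(133 + \sqrt{2}\right)^{2}$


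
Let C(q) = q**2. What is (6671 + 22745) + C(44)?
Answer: 31352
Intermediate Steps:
(6671 + 22745) + C(44) = (6671 + 22745) + 44**2 = 29416 + 1936 = 31352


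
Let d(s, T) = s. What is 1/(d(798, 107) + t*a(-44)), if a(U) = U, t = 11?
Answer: 1/314 ≈ 0.0031847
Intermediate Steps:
1/(d(798, 107) + t*a(-44)) = 1/(798 + 11*(-44)) = 1/(798 - 484) = 1/314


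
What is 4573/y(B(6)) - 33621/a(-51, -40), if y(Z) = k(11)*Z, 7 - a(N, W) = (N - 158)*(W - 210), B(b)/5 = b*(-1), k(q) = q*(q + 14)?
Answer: 38466011/431004750 ≈ 0.089247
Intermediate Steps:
k(q) = q*(14 + q)
B(b) = -5*b (B(b) = 5*(b*(-1)) = 5*(-b) = -5*b)
a(N, W) = 7 - (-210 + W)*(-158 + N) (a(N, W) = 7 - (N - 158)*(W - 210) = 7 - (-158 + N)*(-210 + W) = 7 - (-210 + W)*(-158 + N))
y(Z) = 275*Z (y(Z) = (11*(14 + 11))*Z = (11*25)*Z = 275*Z)
4573/y(B(6)) - 33621/a(-51, -40) = 4573/((275*(-5*6))) - 33621/(-33173 + 158*(-40) + 210*(-51) - 1*(-51)*(-40)) = 4573/((275*(-30))) - 33621/(-33173 - 6320 - 10710 - 2040) = 4573/(-8250) - 33621/(-52243) = 4573*(-1/8250) - 33621*(-1/52243) = -4573/8250 + 33621/52243 = 38466011/431004750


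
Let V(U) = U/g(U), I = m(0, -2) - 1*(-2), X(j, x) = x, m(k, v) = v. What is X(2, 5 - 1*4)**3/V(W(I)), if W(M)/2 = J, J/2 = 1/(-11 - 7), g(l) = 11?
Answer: -99/2 ≈ -49.500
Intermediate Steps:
I = 0 (I = -2 - 1*(-2) = -2 + 2 = 0)
J = -1/9 (J = 2/(-11 - 7) = 2/(-18) = 2*(-1/18) = -1/9 ≈ -0.11111)
W(M) = -2/9 (W(M) = 2*(-1/9) = -2/9)
V(U) = U/11
X(2, 5 - 1*4)**3/V(W(I)) = (5 - 1*4)**3/(((1/11)*(-2/9))) = (5 - 4)**3/(-2/99) = 1**3*(-99/2) = 1*(-99/2) = -99/2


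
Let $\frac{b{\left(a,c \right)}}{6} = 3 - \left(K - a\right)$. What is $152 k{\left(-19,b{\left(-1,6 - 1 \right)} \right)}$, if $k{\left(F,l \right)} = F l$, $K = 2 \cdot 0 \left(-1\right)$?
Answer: $-34656$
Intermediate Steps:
$K = 0$ ($K = 0 \left(-1\right) = 0$)
$b{\left(a,c \right)} = 18 + 6 a$ ($b{\left(a,c \right)} = 6 \left(3 + \left(a - 0\right)\right) = 6 \left(3 + \left(a + 0\right)\right) = 6 \left(3 + a\right) = 18 + 6 a$)
$152 k{\left(-19,b{\left(-1,6 - 1 \right)} \right)} = 152 \left(- 19 \left(18 + 6 \left(-1\right)\right)\right) = 152 \left(- 19 \left(18 - 6\right)\right) = 152 \left(\left(-19\right) 12\right) = 152 \left(-228\right) = -34656$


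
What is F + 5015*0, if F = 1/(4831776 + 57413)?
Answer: 1/4889189 ≈ 2.0453e-7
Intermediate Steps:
F = 1/4889189 ≈ 2.0453e-7
F + 5015*0 = 1/4889189 + 5015*0 = 1/4889189 + 0 = 1/4889189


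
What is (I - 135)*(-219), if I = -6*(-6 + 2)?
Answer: 24309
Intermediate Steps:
I = 24 (I = -6*(-4) = 24)
(I - 135)*(-219) = (24 - 135)*(-219) = -111*(-219) = 24309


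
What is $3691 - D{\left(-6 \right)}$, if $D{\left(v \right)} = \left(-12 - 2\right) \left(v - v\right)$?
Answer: $3691$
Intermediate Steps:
$D{\left(v \right)} = 0$ ($D{\left(v \right)} = \left(-14\right) 0 = 0$)
$3691 - D{\left(-6 \right)} = 3691 - 0 = 3691 + 0 = 3691$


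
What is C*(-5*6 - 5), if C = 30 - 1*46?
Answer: 560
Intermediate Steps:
C = -16 (C = 30 - 46 = -16)
C*(-5*6 - 5) = -16*(-5*6 - 5) = -16*(-30 - 5) = -16*(-35) = 560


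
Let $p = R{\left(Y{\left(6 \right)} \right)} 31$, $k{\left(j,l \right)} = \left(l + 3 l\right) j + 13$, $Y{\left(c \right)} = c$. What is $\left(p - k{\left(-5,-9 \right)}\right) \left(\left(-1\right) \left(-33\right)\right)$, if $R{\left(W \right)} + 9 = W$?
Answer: $-9438$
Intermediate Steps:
$k{\left(j,l \right)} = 13 + 4 j l$ ($k{\left(j,l \right)} = 4 l j + 13 = 4 j l + 13 = 13 + 4 j l$)
$R{\left(W \right)} = -9 + W$
$p = -93$ ($p = \left(-9 + 6\right) 31 = \left(-3\right) 31 = -93$)
$\left(p - k{\left(-5,-9 \right)}\right) \left(\left(-1\right) \left(-33\right)\right) = \left(-93 - \left(13 + 4 \left(-5\right) \left(-9\right)\right)\right) \left(\left(-1\right) \left(-33\right)\right) = \left(-93 - \left(13 + 180\right)\right) 33 = \left(-93 - 193\right) 33 = \left(-286\right) 33 = -9438$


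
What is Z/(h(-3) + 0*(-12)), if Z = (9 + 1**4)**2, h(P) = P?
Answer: -100/3 ≈ -33.333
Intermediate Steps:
Z = 100 (Z = (9 + 1)**2 = 10**2 = 100)
Z/(h(-3) + 0*(-12)) = 100/(-3 + 0*(-12)) = 100/(-3 + 0) = 100/(-3) = 100*(-1/3) = -100/3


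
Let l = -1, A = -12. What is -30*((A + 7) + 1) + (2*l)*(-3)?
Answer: 126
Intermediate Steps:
-30*((A + 7) + 1) + (2*l)*(-3) = -30*((-12 + 7) + 1) + (2*(-1))*(-3) = -30*(-5 + 1) - 2*(-3) = -30*(-4) + 6 = 120 + 6 = 126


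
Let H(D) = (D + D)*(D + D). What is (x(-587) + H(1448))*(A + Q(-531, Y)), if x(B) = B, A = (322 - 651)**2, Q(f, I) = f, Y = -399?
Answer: 903280725590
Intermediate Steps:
A = 108241 (A = (-329)**2 = 108241)
H(D) = 4*D**2 (H(D) = (2*D)*(2*D) = 4*D**2)
(x(-587) + H(1448))*(A + Q(-531, Y)) = (-587 + 4*1448**2)*(108241 - 531) = (-587 + 4*2096704)*107710 = (-587 + 8386816)*107710 = 8386229*107710 = 903280725590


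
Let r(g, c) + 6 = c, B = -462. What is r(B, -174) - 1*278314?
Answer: -278494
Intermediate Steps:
r(g, c) = -6 + c
r(B, -174) - 1*278314 = (-6 - 174) - 1*278314 = -180 - 278314 = -278494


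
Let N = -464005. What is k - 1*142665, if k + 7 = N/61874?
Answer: -8828151333/61874 ≈ -1.4268e+5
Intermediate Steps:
k = -897123/61874 (k = -7 - 464005/61874 = -897123/61874 ≈ -14.499)
k - 1*142665 = -897123/61874 - 1*142665 = -897123/61874 - 142665 = -8828151333/61874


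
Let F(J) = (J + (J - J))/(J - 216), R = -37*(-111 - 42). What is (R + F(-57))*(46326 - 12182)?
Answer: 17589964480/91 ≈ 1.9330e+8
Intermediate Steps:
R = 5661 (R = -37*(-153) = 5661)
F(J) = J/(-216 + J) (F(J) = (J + 0)/(-216 + J) = J/(-216 + J))
(R + F(-57))*(46326 - 12182) = (5661 - 57/(-216 - 57))*(46326 - 12182) = (5661 - 57/(-273))*34144 = (5661 - 57*(-1/273))*34144 = (5661 + 19/91)*34144 = (515170/91)*34144 = 17589964480/91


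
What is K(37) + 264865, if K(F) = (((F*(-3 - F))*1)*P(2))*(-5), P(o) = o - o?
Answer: 264865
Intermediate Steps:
P(o) = 0
K(F) = 0 (K(F) = (((F*(-3 - F))*1)*0)*(-5) = ((F*(-3 - F))*0)*(-5) = 0*(-5) = 0)
K(37) + 264865 = 0 + 264865 = 264865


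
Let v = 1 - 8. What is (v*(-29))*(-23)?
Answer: -4669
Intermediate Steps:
v = -7
(v*(-29))*(-23) = -7*(-29)*(-23) = 203*(-23) = -4669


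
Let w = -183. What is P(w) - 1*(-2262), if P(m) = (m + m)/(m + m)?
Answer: 2263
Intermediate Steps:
P(m) = 1 (P(m) = (2*m)/((2*m)) = (2*m)*(1/(2*m)) = 1)
P(w) - 1*(-2262) = 1 - 1*(-2262) = 1 + 2262 = 2263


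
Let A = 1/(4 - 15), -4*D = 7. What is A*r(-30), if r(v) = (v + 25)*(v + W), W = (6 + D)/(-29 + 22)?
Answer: -4285/308 ≈ -13.912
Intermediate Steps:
D = -7/4 (D = -1/4*7 = -7/4 ≈ -1.7500)
W = -17/28 (W = (6 - 7/4)/(-29 + 22) = (17/4)/(-7) = (17/4)*(-1/7) = -17/28 ≈ -0.60714)
A = -1/11 (A = 1/(-11) = -1/11 ≈ -0.090909)
r(v) = (25 + v)*(-17/28 + v) (r(v) = (v + 25)*(v - 17/28) = (25 + v)*(-17/28 + v))
A*r(-30) = -(-425/28 + (-30)**2 + (683/28)*(-30))/11 = -(-425/28 + 900 - 10245/14)/11 = -1/11*4285/28 = -4285/308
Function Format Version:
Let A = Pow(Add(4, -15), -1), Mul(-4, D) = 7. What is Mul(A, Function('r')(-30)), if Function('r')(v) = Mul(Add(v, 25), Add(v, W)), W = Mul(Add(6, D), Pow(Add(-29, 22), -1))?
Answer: Rational(-4285, 308) ≈ -13.912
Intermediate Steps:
D = Rational(-7, 4) (D = Mul(Rational(-1, 4), 7) = Rational(-7, 4) ≈ -1.7500)
W = Rational(-17, 28) (W = Mul(Add(6, Rational(-7, 4)), Pow(Add(-29, 22), -1)) = Mul(Rational(17, 4), Pow(-7, -1)) = Mul(Rational(17, 4), Rational(-1, 7)) = Rational(-17, 28) ≈ -0.60714)
A = Rational(-1, 11) (A = Pow(-11, -1) = Rational(-1, 11) ≈ -0.090909)
Function('r')(v) = Mul(Add(25, v), Add(Rational(-17, 28), v)) (Function('r')(v) = Mul(Add(v, 25), Add(v, Rational(-17, 28))) = Mul(Add(25, v), Add(Rational(-17, 28), v)))
Mul(A, Function('r')(-30)) = Mul(Rational(-1, 11), Add(Rational(-425, 28), Pow(-30, 2), Mul(Rational(683, 28), -30))) = Mul(Rational(-1, 11), Add(Rational(-425, 28), 900, Rational(-10245, 14))) = Mul(Rational(-1, 11), Rational(4285, 28)) = Rational(-4285, 308)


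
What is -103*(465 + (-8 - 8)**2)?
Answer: -74263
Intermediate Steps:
-103*(465 + (-8 - 8)**2) = -103*(465 + (-16)**2) = -103*(465 + 256) = -103*721 = -74263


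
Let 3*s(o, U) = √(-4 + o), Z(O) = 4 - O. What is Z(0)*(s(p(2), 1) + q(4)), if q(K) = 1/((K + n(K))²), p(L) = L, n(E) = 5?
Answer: 4/81 + 4*I*√2/3 ≈ 0.049383 + 1.8856*I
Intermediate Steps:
s(o, U) = √(-4 + o)/3
q(K) = (5 + K)⁻² (q(K) = 1/((K + 5)²) = 1/((5 + K)²) = (5 + K)⁻²)
Z(0)*(s(p(2), 1) + q(4)) = (4 - 1*0)*(√(-4 + 2)/3 + (5 + 4)⁻²) = (4 + 0)*(√(-2)/3 + 9⁻²) = 4*((I*√2)/3 + 1/81) = 4*(I*√2/3 + 1/81) = 4*(1/81 + I*√2/3) = 4/81 + 4*I*√2/3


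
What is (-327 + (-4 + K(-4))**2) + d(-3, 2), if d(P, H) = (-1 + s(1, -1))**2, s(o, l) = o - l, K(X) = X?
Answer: -262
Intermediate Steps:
d(P, H) = 1 (d(P, H) = (-1 + (1 - 1*(-1)))**2 = (-1 + (1 + 1))**2 = (-1 + 2)**2 = 1**2 = 1)
(-327 + (-4 + K(-4))**2) + d(-3, 2) = (-327 + (-4 - 4)**2) + 1 = (-327 + (-8)**2) + 1 = (-327 + 64) + 1 = -263 + 1 = -262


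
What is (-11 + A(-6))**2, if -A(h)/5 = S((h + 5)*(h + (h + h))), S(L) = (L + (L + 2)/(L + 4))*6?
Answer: 40462321/121 ≈ 3.3440e+5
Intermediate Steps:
S(L) = 6*L + 6*(2 + L)/(4 + L) (S(L) = (L + (2 + L)/(4 + L))*6 = 6*L + 6*(2 + L)/(4 + L))
A(h) = -30*(2 + 9*h**2*(5 + h)**2 + 15*h*(5 + h))/(4 + 3*h*(5 + h)) (A(h) = -30*(2 + ((h + 5)*(h + (h + h)))**2 + 5*((h + 5)*(h + (h + h))))/(4 + (h + 5)*(h + (h + h))) = -30*(2 + ((5 + h)*(h + 2*h))**2 + 5*((5 + h)*(h + 2*h)))/(4 + (5 + h)*(h + 2*h)) = -30*(2 + ((5 + h)*(3*h))**2 + 5*((5 + h)*(3*h)))/(4 + (5 + h)*(3*h)) = -30*(2 + (3*h*(5 + h))**2 + 5*(3*h*(5 + h)))/(4 + 3*h*(5 + h)) = -30*(2 + 9*h**2*(5 + h)**2 + 15*h*(5 + h))/(4 + 3*h*(5 + h)))
(-11 + A(-6))**2 = (-11 + 30*(-2 - 15*(-6)*(5 - 6) - 9*(-6)**2*(5 - 6)**2)/(4 + 3*(-6)*(5 - 6)))**2 = (-11 + 30*(-2 - 15*(-6)*(-1) - 9*36*(-1)**2)/(4 + 3*(-6)*(-1)))**2 = (-11 + 30*(-2 - 90 - 9*36*1)/(4 + 18))**2 = (-11 + 30*(-2 - 90 - 324)/22)**2 = (-11 + 30*(1/22)*(-416))**2 = (-11 - 6240/11)**2 = (-6361/11)**2 = 40462321/121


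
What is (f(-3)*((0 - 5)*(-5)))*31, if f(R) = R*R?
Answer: 6975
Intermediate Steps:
f(R) = R²
(f(-3)*((0 - 5)*(-5)))*31 = ((-3)²*((0 - 5)*(-5)))*31 = (9*(-5*(-5)))*31 = (9*25)*31 = 225*31 = 6975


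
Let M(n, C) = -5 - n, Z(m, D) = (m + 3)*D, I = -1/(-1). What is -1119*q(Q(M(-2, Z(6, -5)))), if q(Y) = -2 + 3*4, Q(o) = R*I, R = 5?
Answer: -11190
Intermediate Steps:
I = 1 (I = -1*(-1) = 1)
Z(m, D) = D*(3 + m) (Z(m, D) = (3 + m)*D = D*(3 + m))
Q(o) = 5 (Q(o) = 5*1 = 5)
q(Y) = 10 (q(Y) = -2 + 12 = 10)
-1119*q(Q(M(-2, Z(6, -5)))) = -1119*10 = -11190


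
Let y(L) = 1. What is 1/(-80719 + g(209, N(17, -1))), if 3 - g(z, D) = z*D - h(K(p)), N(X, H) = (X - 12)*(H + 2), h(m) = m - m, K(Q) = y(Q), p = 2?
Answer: -1/81761 ≈ -1.2231e-5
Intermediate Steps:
K(Q) = 1
h(m) = 0
N(X, H) = (-12 + X)*(2 + H)
g(z, D) = 3 - D*z (g(z, D) = 3 - (z*D - 1*0) = 3 - (D*z + 0) = 3 - D*z)
1/(-80719 + g(209, N(17, -1))) = 1/(-80719 + (3 - 1*(-24 - 12*(-1) + 2*17 - 1*17)*209)) = 1/(-80719 + (3 - 1*(-24 + 12 + 34 - 17)*209)) = 1/(-80719 + (3 - 1*5*209)) = 1/(-80719 + (3 - 1045)) = 1/(-80719 - 1042) = 1/(-81761) = -1/81761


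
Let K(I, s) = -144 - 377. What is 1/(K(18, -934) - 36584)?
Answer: -1/37105 ≈ -2.6951e-5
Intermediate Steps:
K(I, s) = -521
1/(K(18, -934) - 36584) = 1/(-521 - 36584) = 1/(-37105) = -1/37105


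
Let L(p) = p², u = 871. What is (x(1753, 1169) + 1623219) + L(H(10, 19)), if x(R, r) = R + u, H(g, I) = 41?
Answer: 1627524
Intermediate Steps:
x(R, r) = 871 + R (x(R, r) = R + 871 = 871 + R)
(x(1753, 1169) + 1623219) + L(H(10, 19)) = ((871 + 1753) + 1623219) + 41² = (2624 + 1623219) + 1681 = 1625843 + 1681 = 1627524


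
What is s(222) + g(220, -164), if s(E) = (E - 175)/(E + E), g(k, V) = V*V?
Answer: 11941871/444 ≈ 26896.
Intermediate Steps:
g(k, V) = V**2
s(E) = (-175 + E)/(2*E) (s(E) = (-175 + E)/((2*E)) = (-175 + E)*(1/(2*E)) = (-175 + E)/(2*E))
s(222) + g(220, -164) = (1/2)*(-175 + 222)/222 + (-164)**2 = (1/2)*(1/222)*47 + 26896 = 47/444 + 26896 = 11941871/444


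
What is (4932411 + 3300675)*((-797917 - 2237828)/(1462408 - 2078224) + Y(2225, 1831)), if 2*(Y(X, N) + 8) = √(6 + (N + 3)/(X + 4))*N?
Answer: -288277389747/11404 + 5024926822*√8474658/743 ≈ 1.9663e+10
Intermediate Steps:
Y(X, N) = -8 + N*√(6 + (3 + N)/(4 + X))/2 (Y(X, N) = -8 + (√(6 + (N + 3)/(X + 4))*N)/2 = -8 + (√(6 + (3 + N)/(4 + X))*N)/2 = -8 + (N*√(6 + (3 + N)/(4 + X)))/2 = -8 + N*√(6 + (3 + N)/(4 + X))/2)
(4932411 + 3300675)*((-797917 - 2237828)/(1462408 - 2078224) + Y(2225, 1831)) = (4932411 + 3300675)*((-797917 - 2237828)/(1462408 - 2078224) + (-8 + (½)*1831*√((27 + 1831 + 6*2225)/(4 + 2225)))) = 8233086*(-3035745/(-615816) + (-8 + (½)*1831*√((27 + 1831 + 13350)/2229))) = 8233086*(-3035745*(-1/615816) + (-8 + (½)*1831*√((1/2229)*15208))) = 8233086*(112435/22808 + (-8 + (½)*1831*√(15208/2229))) = 8233086*(112435/22808 + (-8 + (½)*1831*(2*√8474658/2229))) = 8233086*(112435/22808 + (-8 + 1831*√8474658/2229)) = 8233086*(-70029/22808 + 1831*√8474658/2229) = -288277389747/11404 + 5024926822*√8474658/743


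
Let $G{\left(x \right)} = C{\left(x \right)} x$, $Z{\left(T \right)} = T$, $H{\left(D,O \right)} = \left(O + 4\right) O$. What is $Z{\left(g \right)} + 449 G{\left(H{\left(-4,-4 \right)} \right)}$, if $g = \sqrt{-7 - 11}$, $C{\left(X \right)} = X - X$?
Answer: $3 i \sqrt{2} \approx 4.2426 i$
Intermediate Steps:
$C{\left(X \right)} = 0$
$H{\left(D,O \right)} = O \left(4 + O\right)$ ($H{\left(D,O \right)} = \left(4 + O\right) O = O \left(4 + O\right)$)
$g = 3 i \sqrt{2}$ ($g = \sqrt{-18} = 3 i \sqrt{2} \approx 4.2426 i$)
$G{\left(x \right)} = 0$ ($G{\left(x \right)} = 0 x = 0$)
$Z{\left(g \right)} + 449 G{\left(H{\left(-4,-4 \right)} \right)} = 3 i \sqrt{2} + 449 \cdot 0 = 3 i \sqrt{2} + 0 = 3 i \sqrt{2}$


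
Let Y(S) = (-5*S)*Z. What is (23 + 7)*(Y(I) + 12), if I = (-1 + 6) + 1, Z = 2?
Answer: -1440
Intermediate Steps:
I = 6 (I = 5 + 1 = 6)
Y(S) = -10*S (Y(S) = -5*S*2 = -10*S)
(23 + 7)*(Y(I) + 12) = (23 + 7)*(-10*6 + 12) = 30*(-60 + 12) = 30*(-48) = -1440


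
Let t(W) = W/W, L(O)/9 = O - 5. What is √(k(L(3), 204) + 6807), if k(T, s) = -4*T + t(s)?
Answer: 4*√430 ≈ 82.946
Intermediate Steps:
L(O) = -45 + 9*O (L(O) = 9*(O - 5) = 9*(-5 + O) = -45 + 9*O)
t(W) = 1
k(T, s) = 1 - 4*T (k(T, s) = -4*T + 1 = 1 - 4*T)
√(k(L(3), 204) + 6807) = √((1 - 4*(-45 + 9*3)) + 6807) = √((1 - 4*(-45 + 27)) + 6807) = √((1 - 4*(-18)) + 6807) = √((1 + 72) + 6807) = √(73 + 6807) = √6880 = 4*√430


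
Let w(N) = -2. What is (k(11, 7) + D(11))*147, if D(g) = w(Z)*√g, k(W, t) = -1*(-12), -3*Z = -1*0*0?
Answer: 1764 - 294*√11 ≈ 788.91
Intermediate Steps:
Z = 0 (Z = -(-1*0)*0/3 = -0*0 = -⅓*0 = 0)
k(W, t) = 12
D(g) = -2*√g
(k(11, 7) + D(11))*147 = (12 - 2*√11)*147 = 1764 - 294*√11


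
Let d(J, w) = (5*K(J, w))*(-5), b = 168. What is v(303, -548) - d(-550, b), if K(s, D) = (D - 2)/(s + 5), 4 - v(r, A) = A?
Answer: 59338/109 ≈ 544.39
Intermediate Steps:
v(r, A) = 4 - A
K(s, D) = (-2 + D)/(5 + s)
d(J, w) = -25*(-2 + w)/(5 + J) (d(J, w) = (5*((-2 + w)/(5 + J)))*(-5) = (5*(-2 + w)/(5 + J))*(-5) = -25*(-2 + w)/(5 + J))
v(303, -548) - d(-550, b) = (4 - 1*(-548)) - 25*(2 - 1*168)/(5 - 550) = (4 + 548) - 25*(2 - 168)/(-545) = 552 - 25*(-1)*(-166)/545 = 552 - 1*830/109 = 552 - 830/109 = 59338/109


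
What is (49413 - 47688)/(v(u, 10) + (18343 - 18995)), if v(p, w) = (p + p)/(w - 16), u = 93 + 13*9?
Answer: -1725/722 ≈ -2.3892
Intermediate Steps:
u = 210 (u = 93 + 117 = 210)
v(p, w) = 2*p/(-16 + w) (v(p, w) = (2*p)/(-16 + w) = 2*p/(-16 + w))
(49413 - 47688)/(v(u, 10) + (18343 - 18995)) = (49413 - 47688)/(2*210/(-16 + 10) + (18343 - 18995)) = 1725/(2*210/(-6) - 652) = 1725/(2*210*(-1/6) - 652) = 1725/(-70 - 652) = 1725/(-722) = 1725*(-1/722) = -1725/722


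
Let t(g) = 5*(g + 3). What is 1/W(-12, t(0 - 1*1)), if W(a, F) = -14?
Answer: -1/14 ≈ -0.071429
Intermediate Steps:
t(g) = 15 + 5*g (t(g) = 5*(3 + g) = 15 + 5*g)
1/W(-12, t(0 - 1*1)) = 1/(-14) = -1/14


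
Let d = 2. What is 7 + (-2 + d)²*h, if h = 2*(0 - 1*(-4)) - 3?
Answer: 7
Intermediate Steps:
h = 5 (h = 2*(0 + 4) - 3 = 2*4 - 3 = 8 - 3 = 5)
7 + (-2 + d)²*h = 7 + (-2 + 2)²*5 = 7 + 0²*5 = 7 + 0*5 = 7 + 0 = 7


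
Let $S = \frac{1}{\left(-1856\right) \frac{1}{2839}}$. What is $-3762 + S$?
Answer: $- \frac{6985111}{1856} \approx -3763.5$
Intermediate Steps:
$S = - \frac{2839}{1856}$ ($S = \frac{1}{\left(-1856\right) \frac{1}{2839}} = \frac{1}{- \frac{1856}{2839}} = - \frac{2839}{1856} \approx -1.5296$)
$-3762 + S = -3762 - \frac{2839}{1856} = - \frac{6985111}{1856}$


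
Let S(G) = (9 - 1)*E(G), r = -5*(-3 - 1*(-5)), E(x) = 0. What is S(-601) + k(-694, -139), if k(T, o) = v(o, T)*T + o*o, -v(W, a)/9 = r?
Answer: -43139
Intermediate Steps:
r = -10 (r = -5*(-3 + 5) = -5*2 = -10)
v(W, a) = 90 (v(W, a) = -9*(-10) = 90)
S(G) = 0 (S(G) = (9 - 1)*0 = 8*0 = 0)
k(T, o) = o² + 90*T (k(T, o) = 90*T + o*o = 90*T + o² = o² + 90*T)
S(-601) + k(-694, -139) = 0 + ((-139)² + 90*(-694)) = 0 + (19321 - 62460) = 0 - 43139 = -43139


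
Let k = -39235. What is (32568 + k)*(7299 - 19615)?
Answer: 82110772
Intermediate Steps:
(32568 + k)*(7299 - 19615) = (32568 - 39235)*(7299 - 19615) = -6667*(-12316) = 82110772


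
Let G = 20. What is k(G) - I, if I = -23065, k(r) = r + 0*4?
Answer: 23085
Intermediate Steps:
k(r) = r (k(r) = r + 0 = r)
k(G) - I = 20 - 1*(-23065) = 20 + 23065 = 23085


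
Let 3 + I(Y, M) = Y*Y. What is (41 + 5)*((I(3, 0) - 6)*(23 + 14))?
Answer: 0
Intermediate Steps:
I(Y, M) = -3 + Y² (I(Y, M) = -3 + Y*Y = -3 + Y²)
(41 + 5)*((I(3, 0) - 6)*(23 + 14)) = (41 + 5)*(((-3 + 3²) - 6)*(23 + 14)) = 46*(((-3 + 9) - 6)*37) = 46*((6 - 6)*37) = 46*(0*37) = 46*0 = 0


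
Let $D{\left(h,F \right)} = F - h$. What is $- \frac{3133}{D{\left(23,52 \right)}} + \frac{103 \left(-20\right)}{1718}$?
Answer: $- \frac{2721117}{24911} \approx -109.23$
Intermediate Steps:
$- \frac{3133}{D{\left(23,52 \right)}} + \frac{103 \left(-20\right)}{1718} = - \frac{3133}{52 - 23} + \frac{103 \left(-20\right)}{1718} = - \frac{3133}{52 - 23} - \frac{1030}{859} = - \frac{3133}{29} - \frac{1030}{859} = - \frac{2721117}{24911}$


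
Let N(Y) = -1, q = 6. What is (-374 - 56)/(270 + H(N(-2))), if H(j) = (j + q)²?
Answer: -86/59 ≈ -1.4576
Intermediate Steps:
H(j) = (6 + j)² (H(j) = (j + 6)² = (6 + j)²)
(-374 - 56)/(270 + H(N(-2))) = (-374 - 56)/(270 + (6 - 1)²) = -430/(270 + 5²) = -430/(270 + 25) = -430/295 = -430*1/295 = -86/59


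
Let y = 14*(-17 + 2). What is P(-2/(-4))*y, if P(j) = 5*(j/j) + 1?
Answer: -1260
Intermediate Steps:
P(j) = 6 (P(j) = 5*1 + 1 = 5 + 1 = 6)
y = -210 (y = 14*(-15) = -210)
P(-2/(-4))*y = 6*(-210) = -1260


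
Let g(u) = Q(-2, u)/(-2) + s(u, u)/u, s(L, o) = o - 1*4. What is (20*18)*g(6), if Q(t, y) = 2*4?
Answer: -1320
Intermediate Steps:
Q(t, y) = 8
s(L, o) = -4 + o (s(L, o) = o - 4 = -4 + o)
g(u) = -4 + (-4 + u)/u (g(u) = 8/(-2) + (-4 + u)/u = 8*(-½) + (-4 + u)/u = -4 + (-4 + u)/u)
(20*18)*g(6) = (20*18)*(-3 - 4/6) = 360*(-3 - 4*⅙) = 360*(-3 - ⅔) = 360*(-11/3) = -1320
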